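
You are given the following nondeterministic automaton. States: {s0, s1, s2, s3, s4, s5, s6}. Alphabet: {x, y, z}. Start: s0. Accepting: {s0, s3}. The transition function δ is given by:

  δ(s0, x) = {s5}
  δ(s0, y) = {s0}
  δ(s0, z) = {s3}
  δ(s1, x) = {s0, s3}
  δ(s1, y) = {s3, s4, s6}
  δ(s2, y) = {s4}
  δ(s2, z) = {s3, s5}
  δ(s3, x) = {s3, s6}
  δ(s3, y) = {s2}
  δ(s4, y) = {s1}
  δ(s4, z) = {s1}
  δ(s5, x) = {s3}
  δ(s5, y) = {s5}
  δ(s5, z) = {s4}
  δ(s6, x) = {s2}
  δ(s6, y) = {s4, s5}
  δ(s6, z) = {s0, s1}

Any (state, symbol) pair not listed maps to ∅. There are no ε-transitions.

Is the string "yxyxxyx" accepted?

Start in {s0}.
Read 'y': s0→{s0}; now {s0}.
Read 'x': s0→{s5}; now {s5}.
Read 'y': s5→{s5}; now {s5}.
Read 'x': s5→{s3}; now {s3}.
Read 'x': s3→{s3, s6}; now {s3, s6}.
Read 'y': s3→{s2}, s6→{s4, s5}; now {s2, s4, s5}.
Read 'x': s2→∅, s4→∅, s5→{s3}; now {s3}.
The final set {s3} contains the accepting state s3.

Yes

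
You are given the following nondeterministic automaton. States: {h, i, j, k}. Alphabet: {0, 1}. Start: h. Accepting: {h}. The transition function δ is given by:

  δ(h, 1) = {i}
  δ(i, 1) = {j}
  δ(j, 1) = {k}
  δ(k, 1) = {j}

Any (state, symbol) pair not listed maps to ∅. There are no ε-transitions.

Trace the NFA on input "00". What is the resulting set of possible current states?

∅

Start in {h}.
Read '0': {h} → ∅.
The set is empty and remains empty for the remaining 1 symbol.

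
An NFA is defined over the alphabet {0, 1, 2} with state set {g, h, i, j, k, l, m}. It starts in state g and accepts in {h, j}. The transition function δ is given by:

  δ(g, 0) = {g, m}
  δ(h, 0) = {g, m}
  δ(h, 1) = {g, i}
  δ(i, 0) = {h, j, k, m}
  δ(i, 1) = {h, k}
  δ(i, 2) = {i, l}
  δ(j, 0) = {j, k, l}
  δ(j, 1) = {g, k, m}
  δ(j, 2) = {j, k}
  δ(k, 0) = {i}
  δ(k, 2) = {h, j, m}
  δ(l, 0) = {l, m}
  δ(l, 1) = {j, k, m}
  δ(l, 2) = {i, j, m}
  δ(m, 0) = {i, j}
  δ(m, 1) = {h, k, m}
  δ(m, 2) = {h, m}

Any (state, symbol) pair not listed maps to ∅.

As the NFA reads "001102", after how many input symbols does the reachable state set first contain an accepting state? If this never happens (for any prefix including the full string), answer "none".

Start in {g}.
Read '0': {g} → {g, m}.
Read '0': {g, m} → {g, i, j, m}.
None of the earlier sets intersect F, but {g, i, j, m} does.

2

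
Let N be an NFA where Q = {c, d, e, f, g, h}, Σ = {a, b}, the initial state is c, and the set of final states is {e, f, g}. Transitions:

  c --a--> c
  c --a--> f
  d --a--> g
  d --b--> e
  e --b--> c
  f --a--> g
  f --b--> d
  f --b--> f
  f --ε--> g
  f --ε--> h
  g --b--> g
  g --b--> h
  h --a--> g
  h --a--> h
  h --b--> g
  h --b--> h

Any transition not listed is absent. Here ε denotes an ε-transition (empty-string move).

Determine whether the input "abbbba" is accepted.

Yes

Start in {c}.
Read 'a': {c} → {c, f, g, h}.
Read 'b': {c, f, g, h} → {d, f, g, h}.
Read 'b': {d, f, g, h} → {d, e, f, g, h}.
Read 'b': {d, e, f, g, h} → {c, d, e, f, g, h}.
Read 'b': {c, d, e, f, g, h} → {c, d, e, f, g, h}.
Read 'a': {c, d, e, f, g, h} → {c, f, g, h}.
The final set {c, f, g, h} contains the accepting states f, g.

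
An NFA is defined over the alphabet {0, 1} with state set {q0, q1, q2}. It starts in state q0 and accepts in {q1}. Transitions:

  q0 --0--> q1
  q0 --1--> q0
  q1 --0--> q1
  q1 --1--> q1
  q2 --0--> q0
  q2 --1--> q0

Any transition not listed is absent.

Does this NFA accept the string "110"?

Start in {q0}.
Read '1': {q0} → {q0}.
Read '1': {q0} → {q0}.
Read '0': {q0} → {q1}.
The final set {q1} contains the accepting state q1.

Yes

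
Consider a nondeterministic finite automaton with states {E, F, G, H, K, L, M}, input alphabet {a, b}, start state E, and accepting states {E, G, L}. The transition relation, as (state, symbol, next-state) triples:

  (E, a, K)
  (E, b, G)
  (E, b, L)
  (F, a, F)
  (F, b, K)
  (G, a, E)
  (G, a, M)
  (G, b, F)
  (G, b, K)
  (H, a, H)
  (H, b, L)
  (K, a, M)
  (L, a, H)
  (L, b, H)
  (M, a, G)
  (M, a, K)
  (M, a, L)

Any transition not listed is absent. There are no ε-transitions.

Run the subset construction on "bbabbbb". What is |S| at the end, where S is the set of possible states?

1

Start in {E}.
Read 'b': {E} → {G, L}.
Read 'b': {G, L} → {F, H, K}.
Read 'a': {F, H, K} → {F, H, M}.
Read 'b': {F, H, M} → {K, L}.
Read 'b': {K, L} → {H}.
Read 'b': {H} → {L}.
Read 'b': {L} → {H}.
That set has 1 state.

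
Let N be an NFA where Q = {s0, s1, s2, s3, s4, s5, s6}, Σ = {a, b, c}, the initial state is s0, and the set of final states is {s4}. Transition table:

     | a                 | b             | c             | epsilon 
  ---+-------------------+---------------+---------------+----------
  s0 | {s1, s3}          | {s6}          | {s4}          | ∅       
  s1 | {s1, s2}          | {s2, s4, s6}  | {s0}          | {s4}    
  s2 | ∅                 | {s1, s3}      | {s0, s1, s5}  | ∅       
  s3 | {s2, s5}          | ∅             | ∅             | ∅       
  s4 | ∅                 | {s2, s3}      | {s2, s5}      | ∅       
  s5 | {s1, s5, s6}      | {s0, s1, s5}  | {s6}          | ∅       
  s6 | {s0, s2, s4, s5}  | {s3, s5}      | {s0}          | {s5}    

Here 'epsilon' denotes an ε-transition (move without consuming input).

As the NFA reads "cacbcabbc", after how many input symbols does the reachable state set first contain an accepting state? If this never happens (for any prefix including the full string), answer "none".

1

Start in {s0}.
Read 'c': {s0} → {s4}.
None of the earlier sets intersect F, but {s4} does.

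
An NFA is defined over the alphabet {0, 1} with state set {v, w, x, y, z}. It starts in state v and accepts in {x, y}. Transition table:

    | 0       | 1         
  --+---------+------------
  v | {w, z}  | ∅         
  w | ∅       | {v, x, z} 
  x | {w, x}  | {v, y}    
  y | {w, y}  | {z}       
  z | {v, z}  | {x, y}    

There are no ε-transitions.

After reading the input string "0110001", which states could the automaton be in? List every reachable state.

{v, x, y, z}

Start in {v}.
Read '0': v→{w, z}; now {w, z}.
Read '1': w→{v, x, z}, z→{x, y}; now {v, x, y, z}.
Read '1': v→∅, x→{v, y}, y→{z}, z→{x, y}; now {v, x, y, z}.
Read '0': v→{w, z}, x→{w, x}, y→{w, y}, z→{v, z}; now {v, w, x, y, z}.
Read '0': v→{w, z}, w→∅, x→{w, x}, y→{w, y}, z→{v, z}; now {v, w, x, y, z}.
Read '0': v→{w, z}, w→∅, x→{w, x}, y→{w, y}, z→{v, z}; now {v, w, x, y, z}.
Read '1': v→∅, w→{v, x, z}, x→{v, y}, y→{z}, z→{x, y}; now {v, x, y, z}.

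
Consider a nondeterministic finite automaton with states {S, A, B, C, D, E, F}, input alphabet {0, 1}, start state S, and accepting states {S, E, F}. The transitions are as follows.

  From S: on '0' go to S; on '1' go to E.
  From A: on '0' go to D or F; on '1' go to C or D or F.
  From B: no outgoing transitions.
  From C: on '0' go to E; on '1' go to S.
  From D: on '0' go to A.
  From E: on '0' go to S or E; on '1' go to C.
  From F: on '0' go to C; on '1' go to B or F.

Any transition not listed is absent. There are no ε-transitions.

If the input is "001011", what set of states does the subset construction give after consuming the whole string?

{S, C}

Start in {S}.
Read '0': S→{S}; now {S}.
Read '0': S→{S}; now {S}.
Read '1': S→{E}; now {E}.
Read '0': E→{S, E}; now {S, E}.
Read '1': S→{E}, E→{C}; now {C, E}.
Read '1': C→{S}, E→{C}; now {S, C}.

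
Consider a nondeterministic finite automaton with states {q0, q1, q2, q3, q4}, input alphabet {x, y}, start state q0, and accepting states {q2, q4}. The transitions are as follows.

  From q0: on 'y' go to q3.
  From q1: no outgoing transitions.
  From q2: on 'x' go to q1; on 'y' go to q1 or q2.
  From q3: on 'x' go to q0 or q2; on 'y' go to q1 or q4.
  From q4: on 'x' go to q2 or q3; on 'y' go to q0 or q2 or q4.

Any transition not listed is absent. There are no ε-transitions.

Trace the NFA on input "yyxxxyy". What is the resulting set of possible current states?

Start in {q0}.
Read 'y': q0→{q3}; now {q3}.
Read 'y': q3→{q1, q4}; now {q1, q4}.
Read 'x': q1→∅, q4→{q2, q3}; now {q2, q3}.
Read 'x': q2→{q1}, q3→{q0, q2}; now {q0, q1, q2}.
Read 'x': q0→∅, q1→∅, q2→{q1}; now {q1}.
Read 'y': q1→∅; now ∅.
The set is empty and remains empty for the remaining 1 symbol.

∅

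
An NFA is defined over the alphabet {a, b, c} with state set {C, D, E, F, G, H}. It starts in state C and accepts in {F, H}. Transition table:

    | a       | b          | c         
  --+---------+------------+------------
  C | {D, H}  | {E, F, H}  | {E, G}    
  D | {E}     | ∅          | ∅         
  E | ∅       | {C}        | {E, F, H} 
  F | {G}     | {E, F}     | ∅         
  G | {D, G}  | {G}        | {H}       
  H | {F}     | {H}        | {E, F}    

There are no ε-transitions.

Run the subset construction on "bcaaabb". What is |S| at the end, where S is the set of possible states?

Start in {C}.
Read 'b': C→{E, F, H}; now {E, F, H}.
Read 'c': E→{E, F, H}, F→∅, H→{E, F}; now {E, F, H}.
Read 'a': E→∅, F→{G}, H→{F}; now {F, G}.
Read 'a': F→{G}, G→{D, G}; now {D, G}.
Read 'a': D→{E}, G→{D, G}; now {D, E, G}.
Read 'b': D→∅, E→{C}, G→{G}; now {C, G}.
Read 'b': C→{E, F, H}, G→{G}; now {E, F, G, H}.
That set has 4 states.

4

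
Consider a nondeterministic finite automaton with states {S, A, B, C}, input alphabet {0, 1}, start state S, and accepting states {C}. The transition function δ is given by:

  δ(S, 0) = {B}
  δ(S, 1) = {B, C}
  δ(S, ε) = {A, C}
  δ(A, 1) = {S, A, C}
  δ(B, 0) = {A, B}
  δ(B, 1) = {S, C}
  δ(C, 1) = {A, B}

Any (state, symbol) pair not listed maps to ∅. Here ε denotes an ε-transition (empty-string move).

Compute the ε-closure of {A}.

{A}

Begin with {A}.
No ε-moves leave this set, so the closure equals the set itself.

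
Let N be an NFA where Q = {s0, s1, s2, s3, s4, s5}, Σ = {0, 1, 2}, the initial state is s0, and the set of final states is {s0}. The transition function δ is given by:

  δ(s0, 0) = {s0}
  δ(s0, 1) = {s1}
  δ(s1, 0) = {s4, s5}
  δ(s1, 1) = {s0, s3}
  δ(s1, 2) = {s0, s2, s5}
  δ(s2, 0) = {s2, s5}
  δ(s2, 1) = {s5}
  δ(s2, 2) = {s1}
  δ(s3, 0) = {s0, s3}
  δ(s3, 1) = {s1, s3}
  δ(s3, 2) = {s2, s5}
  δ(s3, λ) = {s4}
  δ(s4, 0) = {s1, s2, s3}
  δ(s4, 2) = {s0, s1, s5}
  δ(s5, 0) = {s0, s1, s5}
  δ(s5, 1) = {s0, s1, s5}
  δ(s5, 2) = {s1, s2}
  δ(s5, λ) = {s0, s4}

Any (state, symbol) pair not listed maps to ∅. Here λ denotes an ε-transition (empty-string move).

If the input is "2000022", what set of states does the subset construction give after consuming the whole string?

Start in {s0}.
Read '2': s0→∅; now ∅.
The set is empty and remains empty for the remaining 6 symbols.

∅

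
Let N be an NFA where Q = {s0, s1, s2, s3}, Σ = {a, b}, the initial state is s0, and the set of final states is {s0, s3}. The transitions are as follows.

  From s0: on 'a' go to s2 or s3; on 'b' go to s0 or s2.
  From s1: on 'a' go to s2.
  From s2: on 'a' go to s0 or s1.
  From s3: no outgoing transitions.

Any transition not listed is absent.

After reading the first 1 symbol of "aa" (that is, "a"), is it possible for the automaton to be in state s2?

Start in {s0}.
Read 'a': s0→{s2, s3}; now {s2, s3}.
State s2 is in {s2, s3}.

Yes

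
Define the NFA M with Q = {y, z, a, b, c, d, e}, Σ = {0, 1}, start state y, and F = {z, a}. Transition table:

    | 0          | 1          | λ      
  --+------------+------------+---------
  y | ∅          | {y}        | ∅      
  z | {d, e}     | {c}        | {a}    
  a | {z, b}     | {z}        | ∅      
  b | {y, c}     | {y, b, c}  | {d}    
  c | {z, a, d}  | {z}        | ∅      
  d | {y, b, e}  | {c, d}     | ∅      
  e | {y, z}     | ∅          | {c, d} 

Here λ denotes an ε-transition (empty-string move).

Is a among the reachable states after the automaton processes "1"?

No

Start in {y}.
Read '1': y→{y}; now {y}.
State a is not in {y}.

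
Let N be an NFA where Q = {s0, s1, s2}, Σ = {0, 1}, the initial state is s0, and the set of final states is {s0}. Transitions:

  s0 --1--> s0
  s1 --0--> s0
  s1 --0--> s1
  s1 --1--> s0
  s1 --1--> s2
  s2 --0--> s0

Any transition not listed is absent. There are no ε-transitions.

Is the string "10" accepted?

No

Start in {s0}.
Read '1': s0→{s0}; now {s0}.
Read '0': s0→∅; now ∅.
The final set ∅ contains no accepting state.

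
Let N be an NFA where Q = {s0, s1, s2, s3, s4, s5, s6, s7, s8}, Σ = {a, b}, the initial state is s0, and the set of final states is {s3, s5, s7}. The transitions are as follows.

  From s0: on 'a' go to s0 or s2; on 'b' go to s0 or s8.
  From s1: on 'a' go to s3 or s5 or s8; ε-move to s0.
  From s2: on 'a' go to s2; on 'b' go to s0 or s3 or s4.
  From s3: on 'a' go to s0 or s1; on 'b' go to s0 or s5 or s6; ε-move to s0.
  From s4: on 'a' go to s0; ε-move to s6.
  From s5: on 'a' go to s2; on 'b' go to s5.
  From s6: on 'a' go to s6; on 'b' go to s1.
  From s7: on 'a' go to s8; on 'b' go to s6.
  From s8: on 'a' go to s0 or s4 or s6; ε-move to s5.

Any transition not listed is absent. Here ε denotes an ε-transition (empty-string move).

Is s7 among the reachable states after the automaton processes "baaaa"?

No

Start in {s0}.
Read 'b': {s0} → {s0, s5, s8}.
Read 'a': {s0, s5, s8} → {s0, s2, s4, s6}.
Read 'a': {s0, s2, s4, s6} → {s0, s2, s6}.
Read 'a': {s0, s2, s6} → {s0, s2, s6}.
Read 'a': {s0, s2, s6} → {s0, s2, s6}.
State s7 is not in {s0, s2, s6}.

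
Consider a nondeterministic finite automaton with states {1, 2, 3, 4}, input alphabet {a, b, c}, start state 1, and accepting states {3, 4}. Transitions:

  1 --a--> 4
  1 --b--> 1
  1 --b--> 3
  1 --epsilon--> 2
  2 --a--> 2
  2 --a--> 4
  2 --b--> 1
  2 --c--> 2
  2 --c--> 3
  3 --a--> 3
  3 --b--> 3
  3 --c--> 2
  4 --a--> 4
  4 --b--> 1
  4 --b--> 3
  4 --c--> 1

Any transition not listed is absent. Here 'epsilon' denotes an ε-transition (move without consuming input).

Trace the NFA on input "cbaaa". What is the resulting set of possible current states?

{2, 3, 4}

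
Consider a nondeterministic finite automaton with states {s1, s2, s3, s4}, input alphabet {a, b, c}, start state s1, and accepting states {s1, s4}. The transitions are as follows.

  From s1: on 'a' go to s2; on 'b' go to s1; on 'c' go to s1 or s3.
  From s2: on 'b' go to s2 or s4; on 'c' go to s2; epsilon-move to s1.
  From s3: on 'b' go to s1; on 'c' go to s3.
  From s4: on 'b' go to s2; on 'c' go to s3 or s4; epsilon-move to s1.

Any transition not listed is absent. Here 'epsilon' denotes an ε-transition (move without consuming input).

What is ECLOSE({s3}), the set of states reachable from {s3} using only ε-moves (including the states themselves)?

Begin with {s3}.
No ε-moves leave this set, so the closure equals the set itself.

{s3}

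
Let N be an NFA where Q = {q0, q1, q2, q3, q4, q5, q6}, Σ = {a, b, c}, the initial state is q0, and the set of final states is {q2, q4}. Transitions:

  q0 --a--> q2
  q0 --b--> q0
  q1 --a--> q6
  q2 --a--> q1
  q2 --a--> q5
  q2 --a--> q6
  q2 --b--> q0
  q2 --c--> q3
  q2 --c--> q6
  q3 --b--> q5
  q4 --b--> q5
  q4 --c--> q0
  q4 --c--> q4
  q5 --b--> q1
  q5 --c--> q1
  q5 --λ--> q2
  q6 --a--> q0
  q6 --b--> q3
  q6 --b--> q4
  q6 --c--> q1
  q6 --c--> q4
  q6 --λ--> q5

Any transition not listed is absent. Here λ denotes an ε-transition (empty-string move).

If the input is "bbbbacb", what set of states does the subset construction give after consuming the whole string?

Start in {q0}.
Read 'b': {q0} → {q0}.
Read 'b': {q0} → {q0}.
Read 'b': {q0} → {q0}.
Read 'b': {q0} → {q0}.
Read 'a': {q0} → {q2}.
Read 'c': {q2} → {q2, q3, q5, q6}.
Read 'b': {q2, q3, q5, q6} → {q0, q1, q2, q3, q4, q5}.

{q0, q1, q2, q3, q4, q5}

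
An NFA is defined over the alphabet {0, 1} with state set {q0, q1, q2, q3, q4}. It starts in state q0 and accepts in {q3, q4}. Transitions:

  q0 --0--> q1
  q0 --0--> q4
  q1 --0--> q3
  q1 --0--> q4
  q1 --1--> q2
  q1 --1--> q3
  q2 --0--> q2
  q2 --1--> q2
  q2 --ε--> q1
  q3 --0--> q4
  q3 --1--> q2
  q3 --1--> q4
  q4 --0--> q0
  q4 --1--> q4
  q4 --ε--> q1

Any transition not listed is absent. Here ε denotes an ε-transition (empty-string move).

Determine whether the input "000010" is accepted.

Start in {q0}.
Read '0': q0→{q1, q4}; now {q1, q4}.
Read '0': q1→{q3, q4}, q4→{q0}; union {q0, q3, q4}; ε-closure = {q0, q1, q3, q4}.
Read '0': q0→{q1, q4}, q1→{q3, q4}, q3→{q4}, q4→{q0}; now {q0, q1, q3, q4}.
Read '0': q0→{q1, q4}, q1→{q3, q4}, q3→{q4}, q4→{q0}; now {q0, q1, q3, q4}.
Read '1': q0→∅, q1→{q2, q3}, q3→{q2, q4}, q4→{q4}; union {q2, q3, q4}; ε-closure = {q1, q2, q3, q4}.
Read '0': q1→{q3, q4}, q2→{q2}, q3→{q4}, q4→{q0}; union {q0, q2, q3, q4}; ε-closure = {q0, q1, q2, q3, q4}.
The final set {q0, q1, q2, q3, q4} contains the accepting states q3, q4.

Yes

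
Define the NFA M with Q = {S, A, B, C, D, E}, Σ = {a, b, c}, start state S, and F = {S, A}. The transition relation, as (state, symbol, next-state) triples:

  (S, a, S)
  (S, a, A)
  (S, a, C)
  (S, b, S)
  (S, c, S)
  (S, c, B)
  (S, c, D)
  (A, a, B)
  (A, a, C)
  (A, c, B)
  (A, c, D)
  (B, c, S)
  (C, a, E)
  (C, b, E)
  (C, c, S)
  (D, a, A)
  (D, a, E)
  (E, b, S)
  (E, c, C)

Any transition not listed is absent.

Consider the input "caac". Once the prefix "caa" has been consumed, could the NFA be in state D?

Start in {S}.
Read 'c': S→{S, B, D}; now {S, B, D}.
Read 'a': S→{S, A, C}, B→∅, D→{A, E}; now {S, A, C, E}.
Read 'a': S→{S, A, C}, A→{B, C}, C→{E}, E→∅; now {S, A, B, C, E}.
State D is not in {S, A, B, C, E}.

No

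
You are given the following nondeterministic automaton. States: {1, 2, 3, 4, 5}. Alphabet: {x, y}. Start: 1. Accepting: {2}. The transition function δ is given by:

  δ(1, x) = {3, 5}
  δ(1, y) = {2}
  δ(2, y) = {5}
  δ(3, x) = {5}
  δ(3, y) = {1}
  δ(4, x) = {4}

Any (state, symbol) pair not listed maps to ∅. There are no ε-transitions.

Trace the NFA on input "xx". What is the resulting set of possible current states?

{5}

Start in {1}.
Read 'x': {1} → {3, 5}.
Read 'x': {3, 5} → {5}.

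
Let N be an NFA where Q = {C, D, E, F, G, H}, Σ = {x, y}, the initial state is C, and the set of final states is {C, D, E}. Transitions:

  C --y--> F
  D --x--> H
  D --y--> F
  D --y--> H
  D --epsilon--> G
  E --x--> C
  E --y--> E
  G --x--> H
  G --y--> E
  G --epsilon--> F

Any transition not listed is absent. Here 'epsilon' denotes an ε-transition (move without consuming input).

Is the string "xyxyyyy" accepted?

No

Start in {C}.
Read 'x': C→∅; now ∅.
The set is empty and remains empty for the remaining 6 symbols.
The final set ∅ contains no accepting state.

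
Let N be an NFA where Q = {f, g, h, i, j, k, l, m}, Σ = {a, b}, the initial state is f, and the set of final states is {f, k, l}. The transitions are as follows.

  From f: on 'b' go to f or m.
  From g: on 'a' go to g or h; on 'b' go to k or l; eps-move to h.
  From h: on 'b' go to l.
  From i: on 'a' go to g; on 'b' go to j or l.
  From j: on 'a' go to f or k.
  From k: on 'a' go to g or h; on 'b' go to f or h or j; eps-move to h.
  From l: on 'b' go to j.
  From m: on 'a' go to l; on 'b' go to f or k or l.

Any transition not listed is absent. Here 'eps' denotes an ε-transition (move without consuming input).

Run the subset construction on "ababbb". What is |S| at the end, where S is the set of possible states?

0

Start in {f}.
Read 'a': {f} → ∅.
The set is empty and remains empty for the remaining 5 symbols.
That set has 0 states.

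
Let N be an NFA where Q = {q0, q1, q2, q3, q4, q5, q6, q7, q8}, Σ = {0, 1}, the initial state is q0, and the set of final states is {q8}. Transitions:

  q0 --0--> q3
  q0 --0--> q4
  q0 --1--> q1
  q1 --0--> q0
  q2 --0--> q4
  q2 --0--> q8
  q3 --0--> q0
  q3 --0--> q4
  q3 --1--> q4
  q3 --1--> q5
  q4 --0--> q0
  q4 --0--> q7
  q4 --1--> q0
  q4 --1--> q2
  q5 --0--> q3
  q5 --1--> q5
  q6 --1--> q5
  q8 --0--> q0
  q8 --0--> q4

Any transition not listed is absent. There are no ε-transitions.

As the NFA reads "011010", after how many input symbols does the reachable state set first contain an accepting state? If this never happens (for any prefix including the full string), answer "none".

Start in {q0}.
Read '0': q0→{q3, q4}; now {q3, q4}.
Read '1': q3→{q4, q5}, q4→{q0, q2}; now {q0, q2, q4, q5}.
Read '1': q0→{q1}, q2→∅, q4→{q0, q2}, q5→{q5}; now {q0, q1, q2, q5}.
Read '0': q0→{q3, q4}, q1→{q0}, q2→{q4, q8}, q5→{q3}; now {q0, q3, q4, q8}.
None of the earlier sets intersect F, but {q0, q3, q4, q8} does.

4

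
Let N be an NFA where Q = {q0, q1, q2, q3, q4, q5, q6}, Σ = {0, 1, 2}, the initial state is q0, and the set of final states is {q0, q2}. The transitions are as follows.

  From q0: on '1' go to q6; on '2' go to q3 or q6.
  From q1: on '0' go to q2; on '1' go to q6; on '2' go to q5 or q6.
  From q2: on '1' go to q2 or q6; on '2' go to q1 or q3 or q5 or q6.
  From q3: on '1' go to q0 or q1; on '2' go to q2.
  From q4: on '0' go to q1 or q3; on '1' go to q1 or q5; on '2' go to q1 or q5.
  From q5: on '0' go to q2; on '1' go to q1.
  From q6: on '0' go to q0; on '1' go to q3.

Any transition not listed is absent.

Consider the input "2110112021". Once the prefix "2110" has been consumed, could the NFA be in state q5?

No

Start in {q0}.
Read '2': {q0} → {q3, q6}.
Read '1': {q3, q6} → {q0, q1, q3}.
Read '1': {q0, q1, q3} → {q0, q1, q6}.
Read '0': {q0, q1, q6} → {q0, q2}.
State q5 is not in {q0, q2}.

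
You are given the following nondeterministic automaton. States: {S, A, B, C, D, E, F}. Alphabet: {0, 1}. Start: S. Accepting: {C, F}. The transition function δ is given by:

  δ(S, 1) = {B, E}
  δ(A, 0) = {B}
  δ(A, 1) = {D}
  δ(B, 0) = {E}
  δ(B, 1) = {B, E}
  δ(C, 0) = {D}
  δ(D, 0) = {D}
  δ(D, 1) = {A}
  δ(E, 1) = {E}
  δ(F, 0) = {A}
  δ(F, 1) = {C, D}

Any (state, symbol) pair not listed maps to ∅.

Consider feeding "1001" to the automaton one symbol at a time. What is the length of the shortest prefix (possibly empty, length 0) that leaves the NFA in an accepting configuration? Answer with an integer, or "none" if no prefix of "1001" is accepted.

Start in {S}.
Read '1': {S} → {B, E}.
Read '0': {B, E} → {E}.
Read '0': {E} → ∅.
The set is empty and remains empty for the remaining 1 symbol.
No reachable set along the way intersects F.

none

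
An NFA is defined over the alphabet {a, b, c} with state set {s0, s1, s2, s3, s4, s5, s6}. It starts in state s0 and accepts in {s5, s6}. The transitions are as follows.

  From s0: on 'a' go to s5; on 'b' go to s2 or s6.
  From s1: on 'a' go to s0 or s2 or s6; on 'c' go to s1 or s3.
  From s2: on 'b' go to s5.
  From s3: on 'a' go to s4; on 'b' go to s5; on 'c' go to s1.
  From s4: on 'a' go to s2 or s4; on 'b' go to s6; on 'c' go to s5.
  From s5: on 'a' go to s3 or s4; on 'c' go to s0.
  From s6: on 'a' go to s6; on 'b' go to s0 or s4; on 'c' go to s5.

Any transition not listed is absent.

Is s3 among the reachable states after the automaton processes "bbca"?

Start in {s0}.
Read 'b': s0→{s2, s6}; now {s2, s6}.
Read 'b': s2→{s5}, s6→{s0, s4}; now {s0, s4, s5}.
Read 'c': s0→∅, s4→{s5}, s5→{s0}; now {s0, s5}.
Read 'a': s0→{s5}, s5→{s3, s4}; now {s3, s4, s5}.
State s3 is in {s3, s4, s5}.

Yes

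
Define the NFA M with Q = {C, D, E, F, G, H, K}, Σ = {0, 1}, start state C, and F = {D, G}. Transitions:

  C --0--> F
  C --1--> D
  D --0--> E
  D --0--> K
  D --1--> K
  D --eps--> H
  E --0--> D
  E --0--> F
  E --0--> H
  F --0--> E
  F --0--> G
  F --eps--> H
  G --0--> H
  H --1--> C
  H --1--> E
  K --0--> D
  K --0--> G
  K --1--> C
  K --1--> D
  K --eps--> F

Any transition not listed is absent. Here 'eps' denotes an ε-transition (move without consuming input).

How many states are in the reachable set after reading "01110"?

5

Start in {C}.
Read '0': C→{F}; union {F}; ε-closure = {F, H}.
Read '1': F→∅, H→{C, E}; now {C, E}.
Read '1': C→{D}, E→∅; union {D}; ε-closure = {D, H}.
Read '1': D→{K}, H→{C, E}; union {C, E, K}; ε-closure = {C, E, F, H, K}.
Read '0': C→{F}, E→{D, F, H}, F→{E, G}, H→∅, K→{D, G}; now {D, E, F, G, H}.
That set has 5 states.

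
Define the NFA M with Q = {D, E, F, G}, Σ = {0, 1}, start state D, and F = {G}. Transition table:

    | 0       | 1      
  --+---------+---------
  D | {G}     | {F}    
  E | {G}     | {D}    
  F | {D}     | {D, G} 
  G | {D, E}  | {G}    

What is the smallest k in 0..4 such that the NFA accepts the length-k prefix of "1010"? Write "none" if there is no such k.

none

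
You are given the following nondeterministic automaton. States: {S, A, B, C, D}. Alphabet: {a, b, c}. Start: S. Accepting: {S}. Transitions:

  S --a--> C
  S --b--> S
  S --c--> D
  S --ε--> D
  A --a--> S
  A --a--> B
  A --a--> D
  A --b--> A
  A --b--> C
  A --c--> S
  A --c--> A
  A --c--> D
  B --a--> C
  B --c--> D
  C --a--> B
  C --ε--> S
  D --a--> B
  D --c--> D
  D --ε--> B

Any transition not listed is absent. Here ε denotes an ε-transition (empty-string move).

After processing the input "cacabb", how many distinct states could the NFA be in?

3

Start: ε-closure({S}) = {S, B, D}.
Read 'c': S→{D}, B→{D}, D→{D}; union {D}; ε-closure = {B, D}.
Read 'a': B→{C}, D→{B}; union {B, C}; ε-closure = {S, B, C, D}.
Read 'c': S→{D}, B→{D}, C→∅, D→{D}; union {D}; ε-closure = {B, D}.
Read 'a': B→{C}, D→{B}; union {B, C}; ε-closure = {S, B, C, D}.
Read 'b': S→{S}, B→∅, C→∅, D→∅; union {S}; ε-closure = {S, B, D}.
Read 'b': S→{S}, B→∅, D→∅; union {S}; ε-closure = {S, B, D}.
That set has 3 states.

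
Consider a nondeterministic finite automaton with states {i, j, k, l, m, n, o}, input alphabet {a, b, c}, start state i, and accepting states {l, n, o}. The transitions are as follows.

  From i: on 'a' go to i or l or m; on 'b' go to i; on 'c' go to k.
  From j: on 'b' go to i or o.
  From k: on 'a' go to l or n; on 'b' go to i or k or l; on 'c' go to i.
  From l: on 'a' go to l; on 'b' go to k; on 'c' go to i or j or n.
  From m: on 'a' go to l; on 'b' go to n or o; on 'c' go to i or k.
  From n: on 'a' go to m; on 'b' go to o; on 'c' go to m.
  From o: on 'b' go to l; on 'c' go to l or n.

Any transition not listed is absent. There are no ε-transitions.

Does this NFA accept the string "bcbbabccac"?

Start in {i}.
Read 'b': {i} → {i}.
Read 'c': {i} → {k}.
Read 'b': {k} → {i, k, l}.
Read 'b': {i, k, l} → {i, k, l}.
Read 'a': {i, k, l} → {i, l, m, n}.
Read 'b': {i, l, m, n} → {i, k, n, o}.
Read 'c': {i, k, n, o} → {i, k, l, m, n}.
Read 'c': {i, k, l, m, n} → {i, j, k, m, n}.
Read 'a': {i, j, k, m, n} → {i, l, m, n}.
Read 'c': {i, l, m, n} → {i, j, k, m, n}.
The final set {i, j, k, m, n} contains the accepting state n.

Yes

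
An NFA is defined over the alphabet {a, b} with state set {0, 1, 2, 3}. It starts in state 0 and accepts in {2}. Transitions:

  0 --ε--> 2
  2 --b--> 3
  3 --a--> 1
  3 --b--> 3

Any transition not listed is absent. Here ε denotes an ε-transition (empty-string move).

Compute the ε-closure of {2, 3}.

Begin with {2, 3}.
No ε-moves leave this set, so the closure equals the set itself.

{2, 3}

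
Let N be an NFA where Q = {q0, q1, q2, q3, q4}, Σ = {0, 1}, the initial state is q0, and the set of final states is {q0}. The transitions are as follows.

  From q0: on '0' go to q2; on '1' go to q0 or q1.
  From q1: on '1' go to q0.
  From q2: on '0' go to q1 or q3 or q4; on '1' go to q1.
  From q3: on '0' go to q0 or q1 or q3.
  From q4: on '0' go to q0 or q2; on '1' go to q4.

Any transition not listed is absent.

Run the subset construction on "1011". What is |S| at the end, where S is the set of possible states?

Start in {q0}.
Read '1': {q0} → {q0, q1}.
Read '0': {q0, q1} → {q2}.
Read '1': {q2} → {q1}.
Read '1': {q1} → {q0}.
That set has 1 state.

1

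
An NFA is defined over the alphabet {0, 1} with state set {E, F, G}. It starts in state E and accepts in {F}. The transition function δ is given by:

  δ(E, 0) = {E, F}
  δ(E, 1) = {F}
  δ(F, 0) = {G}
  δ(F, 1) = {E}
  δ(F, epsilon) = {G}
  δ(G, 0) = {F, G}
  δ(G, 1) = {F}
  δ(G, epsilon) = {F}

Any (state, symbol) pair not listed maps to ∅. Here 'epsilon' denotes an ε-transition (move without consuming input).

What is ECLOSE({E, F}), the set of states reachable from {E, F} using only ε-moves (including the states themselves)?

{E, F, G}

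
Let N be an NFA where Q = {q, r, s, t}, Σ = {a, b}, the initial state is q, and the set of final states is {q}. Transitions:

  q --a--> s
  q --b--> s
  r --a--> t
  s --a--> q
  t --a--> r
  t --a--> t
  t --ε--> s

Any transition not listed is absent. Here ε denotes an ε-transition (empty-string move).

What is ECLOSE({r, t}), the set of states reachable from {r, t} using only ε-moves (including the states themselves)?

Begin with {r, t}.
ε-move t → s; add s.

{r, s, t}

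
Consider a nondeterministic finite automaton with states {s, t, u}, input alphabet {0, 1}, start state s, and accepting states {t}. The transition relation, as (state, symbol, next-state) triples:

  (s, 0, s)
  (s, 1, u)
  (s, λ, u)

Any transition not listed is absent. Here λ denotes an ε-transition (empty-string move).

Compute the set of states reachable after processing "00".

{s, u}

Start: ε-closure({s}) = {s, u}.
Read '0': s→{s}, u→∅; union {s}; ε-closure = {s, u}.
Read '0': s→{s}, u→∅; union {s}; ε-closure = {s, u}.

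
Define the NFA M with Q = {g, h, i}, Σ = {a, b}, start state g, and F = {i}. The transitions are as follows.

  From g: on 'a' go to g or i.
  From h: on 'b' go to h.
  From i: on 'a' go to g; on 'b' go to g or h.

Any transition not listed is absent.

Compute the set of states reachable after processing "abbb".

{h}

Start in {g}.
Read 'a': g→{g, i}; now {g, i}.
Read 'b': g→∅, i→{g, h}; now {g, h}.
Read 'b': g→∅, h→{h}; now {h}.
Read 'b': h→{h}; now {h}.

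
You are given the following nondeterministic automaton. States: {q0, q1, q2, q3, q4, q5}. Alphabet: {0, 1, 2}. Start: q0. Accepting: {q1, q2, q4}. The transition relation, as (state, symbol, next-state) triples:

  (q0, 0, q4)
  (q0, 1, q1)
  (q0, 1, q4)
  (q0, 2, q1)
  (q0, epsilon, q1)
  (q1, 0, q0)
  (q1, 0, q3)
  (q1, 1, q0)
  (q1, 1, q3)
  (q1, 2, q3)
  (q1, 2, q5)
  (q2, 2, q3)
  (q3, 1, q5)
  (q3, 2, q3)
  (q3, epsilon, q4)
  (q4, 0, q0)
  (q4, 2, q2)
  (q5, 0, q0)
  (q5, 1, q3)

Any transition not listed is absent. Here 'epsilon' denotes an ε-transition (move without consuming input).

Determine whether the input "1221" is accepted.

Start: ε-closure({q0}) = {q0, q1}.
Read '1': q0→{q1, q4}, q1→{q0, q3}; now {q0, q1, q3, q4}.
Read '2': q0→{q1}, q1→{q3, q5}, q3→{q3}, q4→{q2}; union {q1, q2, q3, q5}; ε-closure = {q1, q2, q3, q4, q5}.
Read '2': q1→{q3, q5}, q2→{q3}, q3→{q3}, q4→{q2}, q5→∅; union {q2, q3, q5}; ε-closure = {q2, q3, q4, q5}.
Read '1': q2→∅, q3→{q5}, q4→∅, q5→{q3}; union {q3, q5}; ε-closure = {q3, q4, q5}.
The final set {q3, q4, q5} contains the accepting state q4.

Yes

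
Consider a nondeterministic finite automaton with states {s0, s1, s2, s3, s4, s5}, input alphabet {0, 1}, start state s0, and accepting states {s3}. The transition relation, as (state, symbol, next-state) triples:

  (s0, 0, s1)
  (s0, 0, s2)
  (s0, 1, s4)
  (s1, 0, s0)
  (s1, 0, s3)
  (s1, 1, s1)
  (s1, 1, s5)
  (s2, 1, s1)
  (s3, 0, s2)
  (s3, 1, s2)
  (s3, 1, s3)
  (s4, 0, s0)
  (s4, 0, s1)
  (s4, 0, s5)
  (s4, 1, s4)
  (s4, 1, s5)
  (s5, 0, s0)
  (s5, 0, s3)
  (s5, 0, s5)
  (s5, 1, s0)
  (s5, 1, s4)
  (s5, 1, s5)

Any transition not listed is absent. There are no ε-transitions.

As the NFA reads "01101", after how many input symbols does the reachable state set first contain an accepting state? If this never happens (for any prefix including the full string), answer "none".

Start in {s0}.
Read '0': s0→{s1, s2}; now {s1, s2}.
Read '1': s1→{s1, s5}, s2→{s1}; now {s1, s5}.
Read '1': s1→{s1, s5}, s5→{s0, s4, s5}; now {s0, s1, s4, s5}.
Read '0': s0→{s1, s2}, s1→{s0, s3}, s4→{s0, s1, s5}, s5→{s0, s3, s5}; now {s0, s1, s2, s3, s5}.
None of the earlier sets intersect F, but {s0, s1, s2, s3, s5} does.

4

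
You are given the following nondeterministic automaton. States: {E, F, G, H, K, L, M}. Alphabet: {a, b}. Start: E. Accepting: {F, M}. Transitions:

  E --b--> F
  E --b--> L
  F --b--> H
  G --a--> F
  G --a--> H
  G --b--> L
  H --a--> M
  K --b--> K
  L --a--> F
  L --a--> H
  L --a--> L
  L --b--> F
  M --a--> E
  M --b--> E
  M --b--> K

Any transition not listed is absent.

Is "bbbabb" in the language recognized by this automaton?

Start in {E}.
Read 'b': E→{F, L}; now {F, L}.
Read 'b': F→{H}, L→{F}; now {F, H}.
Read 'b': F→{H}, H→∅; now {H}.
Read 'a': H→{M}; now {M}.
Read 'b': M→{E, K}; now {E, K}.
Read 'b': E→{F, L}, K→{K}; now {F, K, L}.
The final set {F, K, L} contains the accepting state F.

Yes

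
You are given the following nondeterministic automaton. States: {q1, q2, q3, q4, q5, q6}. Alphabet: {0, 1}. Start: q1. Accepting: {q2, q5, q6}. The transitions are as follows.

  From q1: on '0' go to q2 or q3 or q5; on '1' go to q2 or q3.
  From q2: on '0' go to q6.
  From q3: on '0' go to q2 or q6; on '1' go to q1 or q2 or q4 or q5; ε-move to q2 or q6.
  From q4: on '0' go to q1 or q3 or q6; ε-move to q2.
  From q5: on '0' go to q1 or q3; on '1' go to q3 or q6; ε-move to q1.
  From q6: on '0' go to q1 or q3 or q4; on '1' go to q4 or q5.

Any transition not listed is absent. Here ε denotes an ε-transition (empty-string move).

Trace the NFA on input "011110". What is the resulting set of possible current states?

Start in {q1}.
Read '0': {q1} → {q1, q2, q3, q5, q6}.
Read '1': {q1, q2, q3, q5, q6} → {q1, q2, q3, q4, q5, q6}.
Read '1': {q1, q2, q3, q4, q5, q6} → {q1, q2, q3, q4, q5, q6}.
Read '1': {q1, q2, q3, q4, q5, q6} → {q1, q2, q3, q4, q5, q6}.
Read '1': {q1, q2, q3, q4, q5, q6} → {q1, q2, q3, q4, q5, q6}.
Read '0': {q1, q2, q3, q4, q5, q6} → {q1, q2, q3, q4, q5, q6}.

{q1, q2, q3, q4, q5, q6}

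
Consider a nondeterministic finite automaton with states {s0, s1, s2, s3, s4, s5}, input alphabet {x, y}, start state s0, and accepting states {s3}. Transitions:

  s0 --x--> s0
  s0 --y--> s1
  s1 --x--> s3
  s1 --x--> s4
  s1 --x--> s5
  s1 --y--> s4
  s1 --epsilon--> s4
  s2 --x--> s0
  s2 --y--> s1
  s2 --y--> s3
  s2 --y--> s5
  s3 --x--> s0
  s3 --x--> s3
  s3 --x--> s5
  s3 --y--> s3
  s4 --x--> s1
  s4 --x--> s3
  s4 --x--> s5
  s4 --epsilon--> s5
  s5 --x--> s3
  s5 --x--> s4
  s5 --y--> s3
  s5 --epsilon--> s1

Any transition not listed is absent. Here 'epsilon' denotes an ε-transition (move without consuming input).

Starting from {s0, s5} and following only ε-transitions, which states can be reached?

{s0, s1, s4, s5}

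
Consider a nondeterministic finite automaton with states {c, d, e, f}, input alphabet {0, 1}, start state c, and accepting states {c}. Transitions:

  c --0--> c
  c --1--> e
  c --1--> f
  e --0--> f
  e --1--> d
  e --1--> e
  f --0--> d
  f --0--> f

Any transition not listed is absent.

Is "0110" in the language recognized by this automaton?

Start in {c}.
Read '0': {c} → {c}.
Read '1': {c} → {e, f}.
Read '1': {e, f} → {d, e}.
Read '0': {d, e} → {f}.
The final set {f} contains no accepting state.

No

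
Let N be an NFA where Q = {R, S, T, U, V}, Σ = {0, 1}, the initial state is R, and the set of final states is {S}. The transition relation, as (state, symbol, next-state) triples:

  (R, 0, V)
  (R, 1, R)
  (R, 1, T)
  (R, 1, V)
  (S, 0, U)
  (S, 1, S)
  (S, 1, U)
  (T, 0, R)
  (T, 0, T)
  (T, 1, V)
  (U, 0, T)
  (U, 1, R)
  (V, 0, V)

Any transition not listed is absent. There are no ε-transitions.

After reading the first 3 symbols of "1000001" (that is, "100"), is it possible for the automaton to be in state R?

Start in {R}.
Read '1': R→{R, T, V}; now {R, T, V}.
Read '0': R→{V}, T→{R, T}, V→{V}; now {R, T, V}.
Read '0': R→{V}, T→{R, T}, V→{V}; now {R, T, V}.
State R is in {R, T, V}.

Yes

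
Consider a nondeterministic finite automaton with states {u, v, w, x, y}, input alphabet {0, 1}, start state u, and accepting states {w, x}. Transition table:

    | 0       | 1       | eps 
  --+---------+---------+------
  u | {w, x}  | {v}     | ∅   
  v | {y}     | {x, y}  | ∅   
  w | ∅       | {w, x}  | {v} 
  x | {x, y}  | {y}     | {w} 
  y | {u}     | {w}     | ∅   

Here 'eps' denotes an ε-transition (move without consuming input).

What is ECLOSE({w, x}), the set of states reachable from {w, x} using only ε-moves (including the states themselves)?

{v, w, x}

Begin with {w, x}.
ε-move w → v; add v.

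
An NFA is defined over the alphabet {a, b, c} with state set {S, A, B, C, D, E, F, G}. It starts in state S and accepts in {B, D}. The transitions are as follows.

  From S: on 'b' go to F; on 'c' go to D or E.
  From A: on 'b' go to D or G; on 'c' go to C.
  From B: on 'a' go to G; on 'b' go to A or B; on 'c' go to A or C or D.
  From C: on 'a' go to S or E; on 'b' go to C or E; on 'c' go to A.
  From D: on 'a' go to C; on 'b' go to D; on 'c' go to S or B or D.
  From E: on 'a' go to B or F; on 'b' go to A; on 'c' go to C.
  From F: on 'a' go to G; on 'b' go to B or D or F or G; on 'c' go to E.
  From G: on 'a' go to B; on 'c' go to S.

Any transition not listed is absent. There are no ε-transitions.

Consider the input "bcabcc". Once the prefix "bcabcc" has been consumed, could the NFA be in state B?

Yes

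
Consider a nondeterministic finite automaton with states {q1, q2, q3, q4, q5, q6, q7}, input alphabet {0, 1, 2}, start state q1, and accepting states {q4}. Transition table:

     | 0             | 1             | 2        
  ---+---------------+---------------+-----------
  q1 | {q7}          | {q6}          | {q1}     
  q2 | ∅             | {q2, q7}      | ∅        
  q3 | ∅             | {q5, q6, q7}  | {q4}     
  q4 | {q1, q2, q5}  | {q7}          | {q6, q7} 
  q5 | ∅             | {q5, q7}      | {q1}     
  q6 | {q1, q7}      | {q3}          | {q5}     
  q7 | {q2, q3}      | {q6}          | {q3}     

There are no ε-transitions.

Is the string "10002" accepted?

Start in {q1}.
Read '1': {q1} → {q6}.
Read '0': {q6} → {q1, q7}.
Read '0': {q1, q7} → {q2, q3, q7}.
Read '0': {q2, q3, q7} → {q2, q3}.
Read '2': {q2, q3} → {q4}.
The final set {q4} contains the accepting state q4.

Yes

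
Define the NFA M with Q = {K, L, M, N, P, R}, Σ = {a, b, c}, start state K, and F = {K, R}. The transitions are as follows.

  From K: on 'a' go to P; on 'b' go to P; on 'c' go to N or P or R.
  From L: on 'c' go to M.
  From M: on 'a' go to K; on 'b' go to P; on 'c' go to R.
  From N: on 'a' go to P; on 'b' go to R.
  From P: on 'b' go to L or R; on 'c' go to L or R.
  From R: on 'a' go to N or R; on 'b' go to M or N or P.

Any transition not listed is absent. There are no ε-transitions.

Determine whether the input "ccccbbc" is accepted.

Yes

Start in {K}.
Read 'c': {K} → {N, P, R}.
Read 'c': {N, P, R} → {L, R}.
Read 'c': {L, R} → {M}.
Read 'c': {M} → {R}.
Read 'b': {R} → {M, N, P}.
Read 'b': {M, N, P} → {L, P, R}.
Read 'c': {L, P, R} → {L, M, R}.
The final set {L, M, R} contains the accepting state R.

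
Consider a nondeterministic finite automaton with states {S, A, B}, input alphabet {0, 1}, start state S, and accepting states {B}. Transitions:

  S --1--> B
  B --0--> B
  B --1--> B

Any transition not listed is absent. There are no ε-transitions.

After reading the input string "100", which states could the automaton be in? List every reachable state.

Start in {S}.
Read '1': S→{B}; now {B}.
Read '0': B→{B}; now {B}.
Read '0': B→{B}; now {B}.

{B}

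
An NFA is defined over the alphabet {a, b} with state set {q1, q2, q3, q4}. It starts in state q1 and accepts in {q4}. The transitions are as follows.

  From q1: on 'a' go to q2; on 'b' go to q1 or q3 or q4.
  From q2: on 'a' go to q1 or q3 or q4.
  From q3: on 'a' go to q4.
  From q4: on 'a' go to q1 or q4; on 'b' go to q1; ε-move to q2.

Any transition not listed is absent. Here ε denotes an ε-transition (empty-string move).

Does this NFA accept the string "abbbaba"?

No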